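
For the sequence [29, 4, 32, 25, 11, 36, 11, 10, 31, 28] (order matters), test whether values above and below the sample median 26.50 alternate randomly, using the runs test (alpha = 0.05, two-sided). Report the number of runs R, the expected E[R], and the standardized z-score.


Step 1: Compute median = 26.50; label A = above, B = below.
Labels in order: ABABBABBAA  (n_A = 5, n_B = 5)
Step 2: Count runs R = 7.
Step 3: Under H0 (random ordering), E[R] = 2*n_A*n_B/(n_A+n_B) + 1 = 2*5*5/10 + 1 = 6.0000.
        Var[R] = 2*n_A*n_B*(2*n_A*n_B - n_A - n_B) / ((n_A+n_B)^2 * (n_A+n_B-1)) = 2000/900 = 2.2222.
        SD[R] = 1.4907.
Step 4: Continuity-corrected z = (R - 0.5 - E[R]) / SD[R] = (7 - 0.5 - 6.0000) / 1.4907 = 0.3354.
Step 5: Two-sided p-value via normal approximation = 2*(1 - Phi(|z|)) = 0.737316.
Step 6: alpha = 0.05. fail to reject H0.

R = 7, z = 0.3354, p = 0.737316, fail to reject H0.


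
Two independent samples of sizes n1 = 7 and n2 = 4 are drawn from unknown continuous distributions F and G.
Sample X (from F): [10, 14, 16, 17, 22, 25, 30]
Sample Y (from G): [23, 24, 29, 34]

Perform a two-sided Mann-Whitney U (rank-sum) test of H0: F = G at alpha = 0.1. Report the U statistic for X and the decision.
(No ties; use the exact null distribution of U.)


Step 1: Combine and sort all 11 observations; assign midranks.
sorted (value, group): (10,X), (14,X), (16,X), (17,X), (22,X), (23,Y), (24,Y), (25,X), (29,Y), (30,X), (34,Y)
ranks: 10->1, 14->2, 16->3, 17->4, 22->5, 23->6, 24->7, 25->8, 29->9, 30->10, 34->11
Step 2: Rank sum for X: R1 = 1 + 2 + 3 + 4 + 5 + 8 + 10 = 33.
Step 3: U_X = R1 - n1(n1+1)/2 = 33 - 7*8/2 = 33 - 28 = 5.
       U_Y = n1*n2 - U_X = 28 - 5 = 23.
Step 4: No ties, so the exact null distribution of U (based on enumerating the C(11,7) = 330 equally likely rank assignments) gives the two-sided p-value.
Step 5: p-value = 0.109091; compare to alpha = 0.1. fail to reject H0.

U_X = 5, p = 0.109091, fail to reject H0 at alpha = 0.1.


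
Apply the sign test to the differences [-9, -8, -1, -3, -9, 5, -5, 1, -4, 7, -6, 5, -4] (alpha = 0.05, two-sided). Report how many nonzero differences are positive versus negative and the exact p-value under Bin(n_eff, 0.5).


Step 1: Discard zero differences. Original n = 13; n_eff = number of nonzero differences = 13.
Nonzero differences (with sign): -9, -8, -1, -3, -9, +5, -5, +1, -4, +7, -6, +5, -4
Step 2: Count signs: positive = 4, negative = 9.
Step 3: Under H0: P(positive) = 0.5, so the number of positives S ~ Bin(13, 0.5).
Step 4: Two-sided exact p-value = sum of Bin(13,0.5) probabilities at or below the observed probability = 0.266846.
Step 5: alpha = 0.05. fail to reject H0.

n_eff = 13, pos = 4, neg = 9, p = 0.266846, fail to reject H0.


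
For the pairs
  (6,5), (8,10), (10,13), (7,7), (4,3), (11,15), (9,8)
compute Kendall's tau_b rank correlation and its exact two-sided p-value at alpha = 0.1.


Step 1: Enumerate the 21 unordered pairs (i,j) with i<j and classify each by sign(x_j-x_i) * sign(y_j-y_i).
  (1,2):dx=+2,dy=+5->C; (1,3):dx=+4,dy=+8->C; (1,4):dx=+1,dy=+2->C; (1,5):dx=-2,dy=-2->C
  (1,6):dx=+5,dy=+10->C; (1,7):dx=+3,dy=+3->C; (2,3):dx=+2,dy=+3->C; (2,4):dx=-1,dy=-3->C
  (2,5):dx=-4,dy=-7->C; (2,6):dx=+3,dy=+5->C; (2,7):dx=+1,dy=-2->D; (3,4):dx=-3,dy=-6->C
  (3,5):dx=-6,dy=-10->C; (3,6):dx=+1,dy=+2->C; (3,7):dx=-1,dy=-5->C; (4,5):dx=-3,dy=-4->C
  (4,6):dx=+4,dy=+8->C; (4,7):dx=+2,dy=+1->C; (5,6):dx=+7,dy=+12->C; (5,7):dx=+5,dy=+5->C
  (6,7):dx=-2,dy=-7->C
Step 2: C = 20, D = 1, total pairs = 21.
Step 3: tau = (C - D)/(n(n-1)/2) = (20 - 1)/21 = 0.904762.
Step 4: Exact two-sided p-value (enumerate n! = 5040 permutations of y under H0): p = 0.002778.
Step 5: alpha = 0.1. reject H0.

tau_b = 0.9048 (C=20, D=1), p = 0.002778, reject H0.


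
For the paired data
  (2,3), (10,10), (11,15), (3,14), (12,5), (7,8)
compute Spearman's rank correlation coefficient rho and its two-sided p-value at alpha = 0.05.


Step 1: Rank x and y separately (midranks; no ties here).
rank(x): 2->1, 10->4, 11->5, 3->2, 12->6, 7->3
rank(y): 3->1, 10->4, 15->6, 14->5, 5->2, 8->3
Step 2: d_i = R_x(i) - R_y(i); compute d_i^2.
  (1-1)^2=0, (4-4)^2=0, (5-6)^2=1, (2-5)^2=9, (6-2)^2=16, (3-3)^2=0
sum(d^2) = 26.
Step 3: rho = 1 - 6*26 / (6*(6^2 - 1)) = 1 - 156/210 = 0.257143.
Step 4: Under H0, t = rho * sqrt((n-2)/(1-rho^2)) = 0.5322 ~ t(4).
Step 5: Two-sided p-value from the t-distribution with 4 df = 0.622787.
Step 6: alpha = 0.05. fail to reject H0.

rho = 0.2571, p = 0.622787, fail to reject H0 at alpha = 0.05.


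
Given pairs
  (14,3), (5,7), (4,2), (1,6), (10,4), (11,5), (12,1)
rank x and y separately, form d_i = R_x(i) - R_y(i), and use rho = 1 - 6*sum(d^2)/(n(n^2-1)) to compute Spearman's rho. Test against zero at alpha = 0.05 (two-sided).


Step 1: Rank x and y separately (midranks; no ties here).
rank(x): 14->7, 5->3, 4->2, 1->1, 10->4, 11->5, 12->6
rank(y): 3->3, 7->7, 2->2, 6->6, 4->4, 5->5, 1->1
Step 2: d_i = R_x(i) - R_y(i); compute d_i^2.
  (7-3)^2=16, (3-7)^2=16, (2-2)^2=0, (1-6)^2=25, (4-4)^2=0, (5-5)^2=0, (6-1)^2=25
sum(d^2) = 82.
Step 3: rho = 1 - 6*82 / (7*(7^2 - 1)) = 1 - 492/336 = -0.464286.
Step 4: Under H0, t = rho * sqrt((n-2)/(1-rho^2)) = -1.1722 ~ t(5).
Step 5: Two-sided p-value from the t-distribution with 5 df = 0.293934.
Step 6: alpha = 0.05. fail to reject H0.

rho = -0.4643, p = 0.293934, fail to reject H0 at alpha = 0.05.


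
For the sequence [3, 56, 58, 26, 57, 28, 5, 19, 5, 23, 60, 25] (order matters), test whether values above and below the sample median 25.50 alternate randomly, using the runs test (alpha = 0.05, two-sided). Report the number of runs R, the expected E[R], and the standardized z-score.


Step 1: Compute median = 25.50; label A = above, B = below.
Labels in order: BAAAAABBBBAB  (n_A = 6, n_B = 6)
Step 2: Count runs R = 5.
Step 3: Under H0 (random ordering), E[R] = 2*n_A*n_B/(n_A+n_B) + 1 = 2*6*6/12 + 1 = 7.0000.
        Var[R] = 2*n_A*n_B*(2*n_A*n_B - n_A - n_B) / ((n_A+n_B)^2 * (n_A+n_B-1)) = 4320/1584 = 2.7273.
        SD[R] = 1.6514.
Step 4: Continuity-corrected z = (R + 0.5 - E[R]) / SD[R] = (5 + 0.5 - 7.0000) / 1.6514 = -0.9083.
Step 5: Two-sided p-value via normal approximation = 2*(1 - Phi(|z|)) = 0.363722.
Step 6: alpha = 0.05. fail to reject H0.

R = 5, z = -0.9083, p = 0.363722, fail to reject H0.


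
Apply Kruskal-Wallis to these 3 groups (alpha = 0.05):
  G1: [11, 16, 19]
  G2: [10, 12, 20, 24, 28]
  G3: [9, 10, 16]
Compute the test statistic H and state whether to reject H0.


Step 1: Combine all N = 11 observations and assign midranks.
sorted (value, group, rank): (9,G3,1), (10,G2,2.5), (10,G3,2.5), (11,G1,4), (12,G2,5), (16,G1,6.5), (16,G3,6.5), (19,G1,8), (20,G2,9), (24,G2,10), (28,G2,11)
Step 2: Sum ranks within each group.
R_1 = 18.5 (n_1 = 3)
R_2 = 37.5 (n_2 = 5)
R_3 = 10 (n_3 = 3)
Step 3: H = 12/(N(N+1)) * sum(R_i^2/n_i) - 3(N+1)
     = 12/(11*12) * (18.5^2/3 + 37.5^2/5 + 10^2/3) - 3*12
     = 0.090909 * 428.667 - 36
     = 2.969697.
Step 4: Ties present; correction factor C = 1 - 12/(11^3 - 11) = 0.990909. Corrected H = 2.969697 / 0.990909 = 2.996942.
Step 5: Under H0, H ~ chi^2(2); p-value = 0.223472.
Step 6: alpha = 0.05. fail to reject H0.

H = 2.9969, df = 2, p = 0.223472, fail to reject H0.


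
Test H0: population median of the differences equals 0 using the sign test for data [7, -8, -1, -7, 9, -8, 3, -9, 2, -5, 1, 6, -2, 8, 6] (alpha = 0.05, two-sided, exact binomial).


Step 1: Discard zero differences. Original n = 15; n_eff = number of nonzero differences = 15.
Nonzero differences (with sign): +7, -8, -1, -7, +9, -8, +3, -9, +2, -5, +1, +6, -2, +8, +6
Step 2: Count signs: positive = 8, negative = 7.
Step 3: Under H0: P(positive) = 0.5, so the number of positives S ~ Bin(15, 0.5).
Step 4: Two-sided exact p-value = sum of Bin(15,0.5) probabilities at or below the observed probability = 1.000000.
Step 5: alpha = 0.05. fail to reject H0.

n_eff = 15, pos = 8, neg = 7, p = 1.000000, fail to reject H0.


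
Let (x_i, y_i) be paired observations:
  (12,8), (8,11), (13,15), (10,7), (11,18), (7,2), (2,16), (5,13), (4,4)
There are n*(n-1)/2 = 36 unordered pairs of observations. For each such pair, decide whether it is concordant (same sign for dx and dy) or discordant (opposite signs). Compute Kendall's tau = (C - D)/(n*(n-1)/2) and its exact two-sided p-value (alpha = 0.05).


Step 1: Enumerate the 36 unordered pairs (i,j) with i<j and classify each by sign(x_j-x_i) * sign(y_j-y_i).
  (1,2):dx=-4,dy=+3->D; (1,3):dx=+1,dy=+7->C; (1,4):dx=-2,dy=-1->C; (1,5):dx=-1,dy=+10->D
  (1,6):dx=-5,dy=-6->C; (1,7):dx=-10,dy=+8->D; (1,8):dx=-7,dy=+5->D; (1,9):dx=-8,dy=-4->C
  (2,3):dx=+5,dy=+4->C; (2,4):dx=+2,dy=-4->D; (2,5):dx=+3,dy=+7->C; (2,6):dx=-1,dy=-9->C
  (2,7):dx=-6,dy=+5->D; (2,8):dx=-3,dy=+2->D; (2,9):dx=-4,dy=-7->C; (3,4):dx=-3,dy=-8->C
  (3,5):dx=-2,dy=+3->D; (3,6):dx=-6,dy=-13->C; (3,7):dx=-11,dy=+1->D; (3,8):dx=-8,dy=-2->C
  (3,9):dx=-9,dy=-11->C; (4,5):dx=+1,dy=+11->C; (4,6):dx=-3,dy=-5->C; (4,7):dx=-8,dy=+9->D
  (4,8):dx=-5,dy=+6->D; (4,9):dx=-6,dy=-3->C; (5,6):dx=-4,dy=-16->C; (5,7):dx=-9,dy=-2->C
  (5,8):dx=-6,dy=-5->C; (5,9):dx=-7,dy=-14->C; (6,7):dx=-5,dy=+14->D; (6,8):dx=-2,dy=+11->D
  (6,9):dx=-3,dy=+2->D; (7,8):dx=+3,dy=-3->D; (7,9):dx=+2,dy=-12->D; (8,9):dx=-1,dy=-9->C
Step 2: C = 20, D = 16, total pairs = 36.
Step 3: tau = (C - D)/(n(n-1)/2) = (20 - 16)/36 = 0.111111.
Step 4: Exact two-sided p-value (enumerate n! = 362880 permutations of y under H0): p = 0.761414.
Step 5: alpha = 0.05. fail to reject H0.

tau_b = 0.1111 (C=20, D=16), p = 0.761414, fail to reject H0.


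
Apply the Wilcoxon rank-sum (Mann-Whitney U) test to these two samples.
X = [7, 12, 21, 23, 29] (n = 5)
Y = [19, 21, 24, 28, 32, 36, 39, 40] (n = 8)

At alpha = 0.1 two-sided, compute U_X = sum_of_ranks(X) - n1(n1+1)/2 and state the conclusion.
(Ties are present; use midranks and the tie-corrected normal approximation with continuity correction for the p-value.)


Step 1: Combine and sort all 13 observations; assign midranks.
sorted (value, group): (7,X), (12,X), (19,Y), (21,X), (21,Y), (23,X), (24,Y), (28,Y), (29,X), (32,Y), (36,Y), (39,Y), (40,Y)
ranks: 7->1, 12->2, 19->3, 21->4.5, 21->4.5, 23->6, 24->7, 28->8, 29->9, 32->10, 36->11, 39->12, 40->13
Step 2: Rank sum for X: R1 = 1 + 2 + 4.5 + 6 + 9 = 22.5.
Step 3: U_X = R1 - n1(n1+1)/2 = 22.5 - 5*6/2 = 22.5 - 15 = 7.5.
       U_Y = n1*n2 - U_X = 40 - 7.5 = 32.5.
Step 4: Ties are present, so use the tie-corrected normal approximation (with continuity correction) for the p-value.
Step 5: p-value = 0.078571; compare to alpha = 0.1. reject H0.

U_X = 7.5, p = 0.078571, reject H0 at alpha = 0.1.


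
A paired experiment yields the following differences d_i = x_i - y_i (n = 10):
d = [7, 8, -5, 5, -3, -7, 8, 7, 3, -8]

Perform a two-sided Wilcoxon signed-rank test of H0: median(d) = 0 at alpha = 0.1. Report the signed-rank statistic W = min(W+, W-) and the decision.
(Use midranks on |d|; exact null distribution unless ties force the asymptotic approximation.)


Step 1: Drop any zero differences (none here) and take |d_i|.
|d| = [7, 8, 5, 5, 3, 7, 8, 7, 3, 8]
Step 2: Midrank |d_i| (ties get averaged ranks).
ranks: |7|->6, |8|->9, |5|->3.5, |5|->3.5, |3|->1.5, |7|->6, |8|->9, |7|->6, |3|->1.5, |8|->9
Step 3: Attach original signs; sum ranks with positive sign and with negative sign.
W+ = 6 + 9 + 3.5 + 9 + 6 + 1.5 = 35
W- = 3.5 + 1.5 + 6 + 9 = 20
(Check: W+ + W- = 55 should equal n(n+1)/2 = 55.)
Step 4: Test statistic W = min(W+, W-) = 20.
Step 5: Ties in |d|, so use the tie-corrected normal approximation.
        E[W] = n(n+1)/4 = 10*11/4 = 27.5.
        Tie groups: |d|=3 (t=2), |d|=5 (t=2), |d|=7 (t=3), |d|=8 (t=3); sum(t^3 - t) = 60.
        Var[W] = n(n+1)(2n+1)/24 - sum(t^3-t)/48 = 2310/24 - 60/48 = 95.
        z = (W - E[W]) / sqrt(Var[W]) = (20 - 27.5) / 9.7468 = -0.7695.
        Two-sided p = 2*Phi(z) = 0.441606.
Step 6: alpha = 0.1. fail to reject H0.

W+ = 35, W- = 20, W = min = 20, p = 0.441606, fail to reject H0.


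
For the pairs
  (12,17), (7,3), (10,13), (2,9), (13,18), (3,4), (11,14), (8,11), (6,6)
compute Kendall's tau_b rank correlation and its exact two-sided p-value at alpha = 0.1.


Step 1: Enumerate the 36 unordered pairs (i,j) with i<j and classify each by sign(x_j-x_i) * sign(y_j-y_i).
  (1,2):dx=-5,dy=-14->C; (1,3):dx=-2,dy=-4->C; (1,4):dx=-10,dy=-8->C; (1,5):dx=+1,dy=+1->C
  (1,6):dx=-9,dy=-13->C; (1,7):dx=-1,dy=-3->C; (1,8):dx=-4,dy=-6->C; (1,9):dx=-6,dy=-11->C
  (2,3):dx=+3,dy=+10->C; (2,4):dx=-5,dy=+6->D; (2,5):dx=+6,dy=+15->C; (2,6):dx=-4,dy=+1->D
  (2,7):dx=+4,dy=+11->C; (2,8):dx=+1,dy=+8->C; (2,9):dx=-1,dy=+3->D; (3,4):dx=-8,dy=-4->C
  (3,5):dx=+3,dy=+5->C; (3,6):dx=-7,dy=-9->C; (3,7):dx=+1,dy=+1->C; (3,8):dx=-2,dy=-2->C
  (3,9):dx=-4,dy=-7->C; (4,5):dx=+11,dy=+9->C; (4,6):dx=+1,dy=-5->D; (4,7):dx=+9,dy=+5->C
  (4,8):dx=+6,dy=+2->C; (4,9):dx=+4,dy=-3->D; (5,6):dx=-10,dy=-14->C; (5,7):dx=-2,dy=-4->C
  (5,8):dx=-5,dy=-7->C; (5,9):dx=-7,dy=-12->C; (6,7):dx=+8,dy=+10->C; (6,8):dx=+5,dy=+7->C
  (6,9):dx=+3,dy=+2->C; (7,8):dx=-3,dy=-3->C; (7,9):dx=-5,dy=-8->C; (8,9):dx=-2,dy=-5->C
Step 2: C = 31, D = 5, total pairs = 36.
Step 3: tau = (C - D)/(n(n-1)/2) = (31 - 5)/36 = 0.722222.
Step 4: Exact two-sided p-value (enumerate n! = 362880 permutations of y under H0): p = 0.005886.
Step 5: alpha = 0.1. reject H0.

tau_b = 0.7222 (C=31, D=5), p = 0.005886, reject H0.


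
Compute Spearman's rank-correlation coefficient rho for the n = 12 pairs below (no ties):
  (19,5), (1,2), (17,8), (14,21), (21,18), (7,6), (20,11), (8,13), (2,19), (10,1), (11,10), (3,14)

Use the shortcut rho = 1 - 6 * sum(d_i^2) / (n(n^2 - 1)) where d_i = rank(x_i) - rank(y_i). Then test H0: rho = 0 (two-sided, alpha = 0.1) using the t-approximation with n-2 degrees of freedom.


Step 1: Rank x and y separately (midranks; no ties here).
rank(x): 19->10, 1->1, 17->9, 14->8, 21->12, 7->4, 20->11, 8->5, 2->2, 10->6, 11->7, 3->3
rank(y): 5->3, 2->2, 8->5, 21->12, 18->10, 6->4, 11->7, 13->8, 19->11, 1->1, 10->6, 14->9
Step 2: d_i = R_x(i) - R_y(i); compute d_i^2.
  (10-3)^2=49, (1-2)^2=1, (9-5)^2=16, (8-12)^2=16, (12-10)^2=4, (4-4)^2=0, (11-7)^2=16, (5-8)^2=9, (2-11)^2=81, (6-1)^2=25, (7-6)^2=1, (3-9)^2=36
sum(d^2) = 254.
Step 3: rho = 1 - 6*254 / (12*(12^2 - 1)) = 1 - 1524/1716 = 0.111888.
Step 4: Under H0, t = rho * sqrt((n-2)/(1-rho^2)) = 0.3561 ~ t(10).
Step 5: Two-sided p-value from the t-distribution with 10 df = 0.729195.
Step 6: alpha = 0.1. fail to reject H0.

rho = 0.1119, p = 0.729195, fail to reject H0 at alpha = 0.1.


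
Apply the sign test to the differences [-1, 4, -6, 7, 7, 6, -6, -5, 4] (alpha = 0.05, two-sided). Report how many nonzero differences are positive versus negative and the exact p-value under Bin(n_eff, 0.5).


Step 1: Discard zero differences. Original n = 9; n_eff = number of nonzero differences = 9.
Nonzero differences (with sign): -1, +4, -6, +7, +7, +6, -6, -5, +4
Step 2: Count signs: positive = 5, negative = 4.
Step 3: Under H0: P(positive) = 0.5, so the number of positives S ~ Bin(9, 0.5).
Step 4: Two-sided exact p-value = sum of Bin(9,0.5) probabilities at or below the observed probability = 1.000000.
Step 5: alpha = 0.05. fail to reject H0.

n_eff = 9, pos = 5, neg = 4, p = 1.000000, fail to reject H0.


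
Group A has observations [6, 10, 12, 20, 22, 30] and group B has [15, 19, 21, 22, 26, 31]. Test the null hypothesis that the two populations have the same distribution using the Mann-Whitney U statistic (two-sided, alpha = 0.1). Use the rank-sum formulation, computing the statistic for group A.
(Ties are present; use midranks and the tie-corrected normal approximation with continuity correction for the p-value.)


Step 1: Combine and sort all 12 observations; assign midranks.
sorted (value, group): (6,X), (10,X), (12,X), (15,Y), (19,Y), (20,X), (21,Y), (22,X), (22,Y), (26,Y), (30,X), (31,Y)
ranks: 6->1, 10->2, 12->3, 15->4, 19->5, 20->6, 21->7, 22->8.5, 22->8.5, 26->10, 30->11, 31->12
Step 2: Rank sum for X: R1 = 1 + 2 + 3 + 6 + 8.5 + 11 = 31.5.
Step 3: U_X = R1 - n1(n1+1)/2 = 31.5 - 6*7/2 = 31.5 - 21 = 10.5.
       U_Y = n1*n2 - U_X = 36 - 10.5 = 25.5.
Step 4: Ties are present, so use the tie-corrected normal approximation (with continuity correction) for the p-value.
Step 5: p-value = 0.261496; compare to alpha = 0.1. fail to reject H0.

U_X = 10.5, p = 0.261496, fail to reject H0 at alpha = 0.1.


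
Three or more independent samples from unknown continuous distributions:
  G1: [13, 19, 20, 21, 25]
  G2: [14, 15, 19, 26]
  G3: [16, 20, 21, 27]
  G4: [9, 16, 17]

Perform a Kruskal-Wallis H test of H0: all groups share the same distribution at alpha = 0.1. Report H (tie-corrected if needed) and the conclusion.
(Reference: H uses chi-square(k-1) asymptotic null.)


Step 1: Combine all N = 16 observations and assign midranks.
sorted (value, group, rank): (9,G4,1), (13,G1,2), (14,G2,3), (15,G2,4), (16,G3,5.5), (16,G4,5.5), (17,G4,7), (19,G1,8.5), (19,G2,8.5), (20,G1,10.5), (20,G3,10.5), (21,G1,12.5), (21,G3,12.5), (25,G1,14), (26,G2,15), (27,G3,16)
Step 2: Sum ranks within each group.
R_1 = 47.5 (n_1 = 5)
R_2 = 30.5 (n_2 = 4)
R_3 = 44.5 (n_3 = 4)
R_4 = 13.5 (n_4 = 3)
Step 3: H = 12/(N(N+1)) * sum(R_i^2/n_i) - 3(N+1)
     = 12/(16*17) * (47.5^2/5 + 30.5^2/4 + 44.5^2/4 + 13.5^2/3) - 3*17
     = 0.044118 * 1239.62 - 51
     = 3.689338.
Step 4: Ties present; correction factor C = 1 - 24/(16^3 - 16) = 0.994118. Corrected H = 3.689338 / 0.994118 = 3.711169.
Step 5: Under H0, H ~ chi^2(3); p-value = 0.294389.
Step 6: alpha = 0.1. fail to reject H0.

H = 3.7112, df = 3, p = 0.294389, fail to reject H0.


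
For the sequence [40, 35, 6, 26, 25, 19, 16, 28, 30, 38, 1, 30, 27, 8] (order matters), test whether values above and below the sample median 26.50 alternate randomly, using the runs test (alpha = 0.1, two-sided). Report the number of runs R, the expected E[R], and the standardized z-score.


Step 1: Compute median = 26.50; label A = above, B = below.
Labels in order: AABBBBBAAABAAB  (n_A = 7, n_B = 7)
Step 2: Count runs R = 6.
Step 3: Under H0 (random ordering), E[R] = 2*n_A*n_B/(n_A+n_B) + 1 = 2*7*7/14 + 1 = 8.0000.
        Var[R] = 2*n_A*n_B*(2*n_A*n_B - n_A - n_B) / ((n_A+n_B)^2 * (n_A+n_B-1)) = 8232/2548 = 3.2308.
        SD[R] = 1.7974.
Step 4: Continuity-corrected z = (R + 0.5 - E[R]) / SD[R] = (6 + 0.5 - 8.0000) / 1.7974 = -0.8345.
Step 5: Two-sided p-value via normal approximation = 2*(1 - Phi(|z|)) = 0.403986.
Step 6: alpha = 0.1. fail to reject H0.

R = 6, z = -0.8345, p = 0.403986, fail to reject H0.


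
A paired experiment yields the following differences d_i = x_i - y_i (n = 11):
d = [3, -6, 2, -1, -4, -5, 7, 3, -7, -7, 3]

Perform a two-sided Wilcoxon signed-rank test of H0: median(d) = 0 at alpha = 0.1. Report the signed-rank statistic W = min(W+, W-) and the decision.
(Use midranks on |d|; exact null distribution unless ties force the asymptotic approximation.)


Step 1: Drop any zero differences (none here) and take |d_i|.
|d| = [3, 6, 2, 1, 4, 5, 7, 3, 7, 7, 3]
Step 2: Midrank |d_i| (ties get averaged ranks).
ranks: |3|->4, |6|->8, |2|->2, |1|->1, |4|->6, |5|->7, |7|->10, |3|->4, |7|->10, |7|->10, |3|->4
Step 3: Attach original signs; sum ranks with positive sign and with negative sign.
W+ = 4 + 2 + 10 + 4 + 4 = 24
W- = 8 + 1 + 6 + 7 + 10 + 10 = 42
(Check: W+ + W- = 66 should equal n(n+1)/2 = 66.)
Step 4: Test statistic W = min(W+, W-) = 24.
Step 5: Ties in |d|, so use the tie-corrected normal approximation.
        E[W] = n(n+1)/4 = 11*12/4 = 33.
        Tie groups: |d|=3 (t=3), |d|=7 (t=3); sum(t^3 - t) = 48.
        Var[W] = n(n+1)(2n+1)/24 - sum(t^3-t)/48 = 3036/24 - 48/48 = 125.5.
        z = (W - E[W]) / sqrt(Var[W]) = (24 - 33) / 11.2027 = -0.8034.
        Two-sided p = 2*Phi(z) = 0.421756.
Step 6: alpha = 0.1. fail to reject H0.

W+ = 24, W- = 42, W = min = 24, p = 0.421756, fail to reject H0.


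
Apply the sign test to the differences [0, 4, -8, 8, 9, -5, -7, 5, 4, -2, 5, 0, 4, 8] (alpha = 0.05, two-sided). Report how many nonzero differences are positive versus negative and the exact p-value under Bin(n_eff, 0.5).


Step 1: Discard zero differences. Original n = 14; n_eff = number of nonzero differences = 12.
Nonzero differences (with sign): +4, -8, +8, +9, -5, -7, +5, +4, -2, +5, +4, +8
Step 2: Count signs: positive = 8, negative = 4.
Step 3: Under H0: P(positive) = 0.5, so the number of positives S ~ Bin(12, 0.5).
Step 4: Two-sided exact p-value = sum of Bin(12,0.5) probabilities at or below the observed probability = 0.387695.
Step 5: alpha = 0.05. fail to reject H0.

n_eff = 12, pos = 8, neg = 4, p = 0.387695, fail to reject H0.


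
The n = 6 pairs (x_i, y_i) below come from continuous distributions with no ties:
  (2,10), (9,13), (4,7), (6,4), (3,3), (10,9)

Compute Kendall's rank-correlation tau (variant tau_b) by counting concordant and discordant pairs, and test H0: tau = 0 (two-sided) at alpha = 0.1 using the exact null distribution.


Step 1: Enumerate the 15 unordered pairs (i,j) with i<j and classify each by sign(x_j-x_i) * sign(y_j-y_i).
  (1,2):dx=+7,dy=+3->C; (1,3):dx=+2,dy=-3->D; (1,4):dx=+4,dy=-6->D; (1,5):dx=+1,dy=-7->D
  (1,6):dx=+8,dy=-1->D; (2,3):dx=-5,dy=-6->C; (2,4):dx=-3,dy=-9->C; (2,5):dx=-6,dy=-10->C
  (2,6):dx=+1,dy=-4->D; (3,4):dx=+2,dy=-3->D; (3,5):dx=-1,dy=-4->C; (3,6):dx=+6,dy=+2->C
  (4,5):dx=-3,dy=-1->C; (4,6):dx=+4,dy=+5->C; (5,6):dx=+7,dy=+6->C
Step 2: C = 9, D = 6, total pairs = 15.
Step 3: tau = (C - D)/(n(n-1)/2) = (9 - 6)/15 = 0.200000.
Step 4: Exact two-sided p-value (enumerate n! = 720 permutations of y under H0): p = 0.719444.
Step 5: alpha = 0.1. fail to reject H0.

tau_b = 0.2000 (C=9, D=6), p = 0.719444, fail to reject H0.


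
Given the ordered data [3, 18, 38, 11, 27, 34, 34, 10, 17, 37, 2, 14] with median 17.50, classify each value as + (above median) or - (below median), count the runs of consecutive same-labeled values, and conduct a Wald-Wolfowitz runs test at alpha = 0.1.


Step 1: Compute median = 17.50; label A = above, B = below.
Labels in order: BAABAAABBABB  (n_A = 6, n_B = 6)
Step 2: Count runs R = 7.
Step 3: Under H0 (random ordering), E[R] = 2*n_A*n_B/(n_A+n_B) + 1 = 2*6*6/12 + 1 = 7.0000.
        Var[R] = 2*n_A*n_B*(2*n_A*n_B - n_A - n_B) / ((n_A+n_B)^2 * (n_A+n_B-1)) = 4320/1584 = 2.7273.
        SD[R] = 1.6514.
Step 4: R = E[R], so z = 0 with no continuity correction.
Step 5: Two-sided p-value via normal approximation = 2*(1 - Phi(|z|)) = 1.000000.
Step 6: alpha = 0.1. fail to reject H0.

R = 7, z = 0.0000, p = 1.000000, fail to reject H0.


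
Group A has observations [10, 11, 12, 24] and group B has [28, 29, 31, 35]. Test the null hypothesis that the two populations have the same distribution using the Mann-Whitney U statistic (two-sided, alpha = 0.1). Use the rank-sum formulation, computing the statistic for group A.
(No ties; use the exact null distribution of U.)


Step 1: Combine and sort all 8 observations; assign midranks.
sorted (value, group): (10,X), (11,X), (12,X), (24,X), (28,Y), (29,Y), (31,Y), (35,Y)
ranks: 10->1, 11->2, 12->3, 24->4, 28->5, 29->6, 31->7, 35->8
Step 2: Rank sum for X: R1 = 1 + 2 + 3 + 4 = 10.
Step 3: U_X = R1 - n1(n1+1)/2 = 10 - 4*5/2 = 10 - 10 = 0.
       U_Y = n1*n2 - U_X = 16 - 0 = 16.
Step 4: No ties, so the exact null distribution of U (based on enumerating the C(8,4) = 70 equally likely rank assignments) gives the two-sided p-value.
Step 5: p-value = 0.028571; compare to alpha = 0.1. reject H0.

U_X = 0, p = 0.028571, reject H0 at alpha = 0.1.


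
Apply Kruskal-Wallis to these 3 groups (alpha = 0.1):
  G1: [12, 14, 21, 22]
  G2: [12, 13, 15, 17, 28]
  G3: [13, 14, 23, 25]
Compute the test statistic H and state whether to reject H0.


Step 1: Combine all N = 13 observations and assign midranks.
sorted (value, group, rank): (12,G1,1.5), (12,G2,1.5), (13,G2,3.5), (13,G3,3.5), (14,G1,5.5), (14,G3,5.5), (15,G2,7), (17,G2,8), (21,G1,9), (22,G1,10), (23,G3,11), (25,G3,12), (28,G2,13)
Step 2: Sum ranks within each group.
R_1 = 26 (n_1 = 4)
R_2 = 33 (n_2 = 5)
R_3 = 32 (n_3 = 4)
Step 3: H = 12/(N(N+1)) * sum(R_i^2/n_i) - 3(N+1)
     = 12/(13*14) * (26^2/4 + 33^2/5 + 32^2/4) - 3*14
     = 0.065934 * 642.8 - 42
     = 0.382418.
Step 4: Ties present; correction factor C = 1 - 18/(13^3 - 13) = 0.991758. Corrected H = 0.382418 / 0.991758 = 0.385596.
Step 5: Under H0, H ~ chi^2(2); p-value = 0.824649.
Step 6: alpha = 0.1. fail to reject H0.

H = 0.3856, df = 2, p = 0.824649, fail to reject H0.


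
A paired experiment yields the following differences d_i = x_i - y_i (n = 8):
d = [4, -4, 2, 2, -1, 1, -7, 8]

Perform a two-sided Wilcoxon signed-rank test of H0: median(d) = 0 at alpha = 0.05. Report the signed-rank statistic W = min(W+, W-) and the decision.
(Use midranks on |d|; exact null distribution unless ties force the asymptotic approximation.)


Step 1: Drop any zero differences (none here) and take |d_i|.
|d| = [4, 4, 2, 2, 1, 1, 7, 8]
Step 2: Midrank |d_i| (ties get averaged ranks).
ranks: |4|->5.5, |4|->5.5, |2|->3.5, |2|->3.5, |1|->1.5, |1|->1.5, |7|->7, |8|->8
Step 3: Attach original signs; sum ranks with positive sign and with negative sign.
W+ = 5.5 + 3.5 + 3.5 + 1.5 + 8 = 22
W- = 5.5 + 1.5 + 7 = 14
(Check: W+ + W- = 36 should equal n(n+1)/2 = 36.)
Step 4: Test statistic W = min(W+, W-) = 14.
Step 5: Ties in |d|, so use the tie-corrected normal approximation.
        E[W] = n(n+1)/4 = 8*9/4 = 18.
        Tie groups: |d|=1 (t=2), |d|=2 (t=2), |d|=4 (t=2); sum(t^3 - t) = 18.
        Var[W] = n(n+1)(2n+1)/24 - sum(t^3-t)/48 = 1224/24 - 18/48 = 50.625.
        z = (W - E[W]) / sqrt(Var[W]) = (14 - 18) / 7.1151 = -0.5622.
        Two-sided p = 2*Phi(z) = 0.573992.
Step 6: alpha = 0.05. fail to reject H0.

W+ = 22, W- = 14, W = min = 14, p = 0.573992, fail to reject H0.


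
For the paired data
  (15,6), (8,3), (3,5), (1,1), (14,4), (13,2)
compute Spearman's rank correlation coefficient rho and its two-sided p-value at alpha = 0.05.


Step 1: Rank x and y separately (midranks; no ties here).
rank(x): 15->6, 8->3, 3->2, 1->1, 14->5, 13->4
rank(y): 6->6, 3->3, 5->5, 1->1, 4->4, 2->2
Step 2: d_i = R_x(i) - R_y(i); compute d_i^2.
  (6-6)^2=0, (3-3)^2=0, (2-5)^2=9, (1-1)^2=0, (5-4)^2=1, (4-2)^2=4
sum(d^2) = 14.
Step 3: rho = 1 - 6*14 / (6*(6^2 - 1)) = 1 - 84/210 = 0.600000.
Step 4: Under H0, t = rho * sqrt((n-2)/(1-rho^2)) = 1.5000 ~ t(4).
Step 5: Two-sided p-value from the t-distribution with 4 df = 0.208000.
Step 6: alpha = 0.05. fail to reject H0.

rho = 0.6000, p = 0.208000, fail to reject H0 at alpha = 0.05.


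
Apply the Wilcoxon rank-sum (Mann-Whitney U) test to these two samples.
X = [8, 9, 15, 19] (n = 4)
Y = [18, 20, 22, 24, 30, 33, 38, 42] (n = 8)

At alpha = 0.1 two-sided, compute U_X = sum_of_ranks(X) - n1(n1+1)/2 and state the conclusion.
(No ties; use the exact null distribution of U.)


Step 1: Combine and sort all 12 observations; assign midranks.
sorted (value, group): (8,X), (9,X), (15,X), (18,Y), (19,X), (20,Y), (22,Y), (24,Y), (30,Y), (33,Y), (38,Y), (42,Y)
ranks: 8->1, 9->2, 15->3, 18->4, 19->5, 20->6, 22->7, 24->8, 30->9, 33->10, 38->11, 42->12
Step 2: Rank sum for X: R1 = 1 + 2 + 3 + 5 = 11.
Step 3: U_X = R1 - n1(n1+1)/2 = 11 - 4*5/2 = 11 - 10 = 1.
       U_Y = n1*n2 - U_X = 32 - 1 = 31.
Step 4: No ties, so the exact null distribution of U (based on enumerating the C(12,4) = 495 equally likely rank assignments) gives the two-sided p-value.
Step 5: p-value = 0.008081; compare to alpha = 0.1. reject H0.

U_X = 1, p = 0.008081, reject H0 at alpha = 0.1.


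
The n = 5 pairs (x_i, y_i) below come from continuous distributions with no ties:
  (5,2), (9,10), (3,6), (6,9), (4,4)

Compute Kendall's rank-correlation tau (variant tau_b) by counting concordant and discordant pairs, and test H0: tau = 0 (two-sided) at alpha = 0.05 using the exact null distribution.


Step 1: Enumerate the 10 unordered pairs (i,j) with i<j and classify each by sign(x_j-x_i) * sign(y_j-y_i).
  (1,2):dx=+4,dy=+8->C; (1,3):dx=-2,dy=+4->D; (1,4):dx=+1,dy=+7->C; (1,5):dx=-1,dy=+2->D
  (2,3):dx=-6,dy=-4->C; (2,4):dx=-3,dy=-1->C; (2,5):dx=-5,dy=-6->C; (3,4):dx=+3,dy=+3->C
  (3,5):dx=+1,dy=-2->D; (4,5):dx=-2,dy=-5->C
Step 2: C = 7, D = 3, total pairs = 10.
Step 3: tau = (C - D)/(n(n-1)/2) = (7 - 3)/10 = 0.400000.
Step 4: Exact two-sided p-value (enumerate n! = 120 permutations of y under H0): p = 0.483333.
Step 5: alpha = 0.05. fail to reject H0.

tau_b = 0.4000 (C=7, D=3), p = 0.483333, fail to reject H0.


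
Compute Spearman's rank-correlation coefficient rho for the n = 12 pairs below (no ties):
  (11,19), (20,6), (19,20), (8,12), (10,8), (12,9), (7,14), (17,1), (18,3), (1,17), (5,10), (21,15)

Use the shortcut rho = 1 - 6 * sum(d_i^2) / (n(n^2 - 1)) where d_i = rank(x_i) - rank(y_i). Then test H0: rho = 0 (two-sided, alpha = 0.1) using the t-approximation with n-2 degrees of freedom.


Step 1: Rank x and y separately (midranks; no ties here).
rank(x): 11->6, 20->11, 19->10, 8->4, 10->5, 12->7, 7->3, 17->8, 18->9, 1->1, 5->2, 21->12
rank(y): 19->11, 6->3, 20->12, 12->7, 8->4, 9->5, 14->8, 1->1, 3->2, 17->10, 10->6, 15->9
Step 2: d_i = R_x(i) - R_y(i); compute d_i^2.
  (6-11)^2=25, (11-3)^2=64, (10-12)^2=4, (4-7)^2=9, (5-4)^2=1, (7-5)^2=4, (3-8)^2=25, (8-1)^2=49, (9-2)^2=49, (1-10)^2=81, (2-6)^2=16, (12-9)^2=9
sum(d^2) = 336.
Step 3: rho = 1 - 6*336 / (12*(12^2 - 1)) = 1 - 2016/1716 = -0.174825.
Step 4: Under H0, t = rho * sqrt((n-2)/(1-rho^2)) = -0.5615 ~ t(10).
Step 5: Two-sided p-value from the t-distribution with 10 df = 0.586824.
Step 6: alpha = 0.1. fail to reject H0.

rho = -0.1748, p = 0.586824, fail to reject H0 at alpha = 0.1.


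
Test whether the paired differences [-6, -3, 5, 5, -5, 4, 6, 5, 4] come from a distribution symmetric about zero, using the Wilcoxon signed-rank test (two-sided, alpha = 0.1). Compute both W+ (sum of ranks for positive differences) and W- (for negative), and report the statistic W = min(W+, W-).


Step 1: Drop any zero differences (none here) and take |d_i|.
|d| = [6, 3, 5, 5, 5, 4, 6, 5, 4]
Step 2: Midrank |d_i| (ties get averaged ranks).
ranks: |6|->8.5, |3|->1, |5|->5.5, |5|->5.5, |5|->5.5, |4|->2.5, |6|->8.5, |5|->5.5, |4|->2.5
Step 3: Attach original signs; sum ranks with positive sign and with negative sign.
W+ = 5.5 + 5.5 + 2.5 + 8.5 + 5.5 + 2.5 = 30
W- = 8.5 + 1 + 5.5 = 15
(Check: W+ + W- = 45 should equal n(n+1)/2 = 45.)
Step 4: Test statistic W = min(W+, W-) = 15.
Step 5: Ties in |d|, so use the tie-corrected normal approximation.
        E[W] = n(n+1)/4 = 9*10/4 = 22.5.
        Tie groups: |d|=4 (t=2), |d|=5 (t=4), |d|=6 (t=2); sum(t^3 - t) = 72.
        Var[W] = n(n+1)(2n+1)/24 - sum(t^3-t)/48 = 1710/24 - 72/48 = 69.75.
        z = (W - E[W]) / sqrt(Var[W]) = (15 - 22.5) / 8.3516 = -0.8980.
        Two-sided p = 2*Phi(z) = 0.369171.
Step 6: alpha = 0.1. fail to reject H0.

W+ = 30, W- = 15, W = min = 15, p = 0.369171, fail to reject H0.


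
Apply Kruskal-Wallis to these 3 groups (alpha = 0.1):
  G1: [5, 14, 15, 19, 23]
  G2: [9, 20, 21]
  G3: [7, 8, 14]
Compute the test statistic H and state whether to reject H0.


Step 1: Combine all N = 11 observations and assign midranks.
sorted (value, group, rank): (5,G1,1), (7,G3,2), (8,G3,3), (9,G2,4), (14,G1,5.5), (14,G3,5.5), (15,G1,7), (19,G1,8), (20,G2,9), (21,G2,10), (23,G1,11)
Step 2: Sum ranks within each group.
R_1 = 32.5 (n_1 = 5)
R_2 = 23 (n_2 = 3)
R_3 = 10.5 (n_3 = 3)
Step 3: H = 12/(N(N+1)) * sum(R_i^2/n_i) - 3(N+1)
     = 12/(11*12) * (32.5^2/5 + 23^2/3 + 10.5^2/3) - 3*12
     = 0.090909 * 424.333 - 36
     = 2.575758.
Step 4: Ties present; correction factor C = 1 - 6/(11^3 - 11) = 0.995455. Corrected H = 2.575758 / 0.995455 = 2.587519.
Step 5: Under H0, H ~ chi^2(2); p-value = 0.274238.
Step 6: alpha = 0.1. fail to reject H0.

H = 2.5875, df = 2, p = 0.274238, fail to reject H0.


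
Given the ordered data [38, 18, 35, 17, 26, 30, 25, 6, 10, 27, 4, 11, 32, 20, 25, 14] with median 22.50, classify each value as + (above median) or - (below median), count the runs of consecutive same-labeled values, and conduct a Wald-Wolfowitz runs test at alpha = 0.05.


Step 1: Compute median = 22.50; label A = above, B = below.
Labels in order: ABABAAABBABBABAB  (n_A = 8, n_B = 8)
Step 2: Count runs R = 12.
Step 3: Under H0 (random ordering), E[R] = 2*n_A*n_B/(n_A+n_B) + 1 = 2*8*8/16 + 1 = 9.0000.
        Var[R] = 2*n_A*n_B*(2*n_A*n_B - n_A - n_B) / ((n_A+n_B)^2 * (n_A+n_B-1)) = 14336/3840 = 3.7333.
        SD[R] = 1.9322.
Step 4: Continuity-corrected z = (R - 0.5 - E[R]) / SD[R] = (12 - 0.5 - 9.0000) / 1.9322 = 1.2939.
Step 5: Two-sided p-value via normal approximation = 2*(1 - Phi(|z|)) = 0.195709.
Step 6: alpha = 0.05. fail to reject H0.

R = 12, z = 1.2939, p = 0.195709, fail to reject H0.


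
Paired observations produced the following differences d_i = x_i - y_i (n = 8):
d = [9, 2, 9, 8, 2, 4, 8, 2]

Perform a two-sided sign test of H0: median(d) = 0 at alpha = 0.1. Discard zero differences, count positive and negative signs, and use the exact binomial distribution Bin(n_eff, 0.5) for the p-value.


Step 1: Discard zero differences. Original n = 8; n_eff = number of nonzero differences = 8.
Nonzero differences (with sign): +9, +2, +9, +8, +2, +4, +8, +2
Step 2: Count signs: positive = 8, negative = 0.
Step 3: Under H0: P(positive) = 0.5, so the number of positives S ~ Bin(8, 0.5).
Step 4: Two-sided exact p-value = sum of Bin(8,0.5) probabilities at or below the observed probability = 0.007812.
Step 5: alpha = 0.1. reject H0.

n_eff = 8, pos = 8, neg = 0, p = 0.007812, reject H0.


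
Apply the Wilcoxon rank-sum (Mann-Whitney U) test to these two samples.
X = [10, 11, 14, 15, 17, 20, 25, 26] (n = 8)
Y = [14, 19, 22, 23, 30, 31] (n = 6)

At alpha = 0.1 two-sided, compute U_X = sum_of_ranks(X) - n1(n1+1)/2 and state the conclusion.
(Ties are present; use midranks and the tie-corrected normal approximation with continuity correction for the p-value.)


Step 1: Combine and sort all 14 observations; assign midranks.
sorted (value, group): (10,X), (11,X), (14,X), (14,Y), (15,X), (17,X), (19,Y), (20,X), (22,Y), (23,Y), (25,X), (26,X), (30,Y), (31,Y)
ranks: 10->1, 11->2, 14->3.5, 14->3.5, 15->5, 17->6, 19->7, 20->8, 22->9, 23->10, 25->11, 26->12, 30->13, 31->14
Step 2: Rank sum for X: R1 = 1 + 2 + 3.5 + 5 + 6 + 8 + 11 + 12 = 48.5.
Step 3: U_X = R1 - n1(n1+1)/2 = 48.5 - 8*9/2 = 48.5 - 36 = 12.5.
       U_Y = n1*n2 - U_X = 48 - 12.5 = 35.5.
Step 4: Ties are present, so use the tie-corrected normal approximation (with continuity correction) for the p-value.
Step 5: p-value = 0.155126; compare to alpha = 0.1. fail to reject H0.

U_X = 12.5, p = 0.155126, fail to reject H0 at alpha = 0.1.


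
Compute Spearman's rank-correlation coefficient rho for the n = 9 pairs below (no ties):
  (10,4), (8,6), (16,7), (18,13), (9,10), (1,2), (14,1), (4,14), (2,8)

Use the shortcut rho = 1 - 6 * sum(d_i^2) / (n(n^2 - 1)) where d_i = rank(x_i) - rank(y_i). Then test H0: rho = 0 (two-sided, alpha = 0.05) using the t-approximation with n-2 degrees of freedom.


Step 1: Rank x and y separately (midranks; no ties here).
rank(x): 10->6, 8->4, 16->8, 18->9, 9->5, 1->1, 14->7, 4->3, 2->2
rank(y): 4->3, 6->4, 7->5, 13->8, 10->7, 2->2, 1->1, 14->9, 8->6
Step 2: d_i = R_x(i) - R_y(i); compute d_i^2.
  (6-3)^2=9, (4-4)^2=0, (8-5)^2=9, (9-8)^2=1, (5-7)^2=4, (1-2)^2=1, (7-1)^2=36, (3-9)^2=36, (2-6)^2=16
sum(d^2) = 112.
Step 3: rho = 1 - 6*112 / (9*(9^2 - 1)) = 1 - 672/720 = 0.066667.
Step 4: Under H0, t = rho * sqrt((n-2)/(1-rho^2)) = 0.1768 ~ t(7).
Step 5: Two-sided p-value from the t-distribution with 7 df = 0.864690.
Step 6: alpha = 0.05. fail to reject H0.

rho = 0.0667, p = 0.864690, fail to reject H0 at alpha = 0.05.


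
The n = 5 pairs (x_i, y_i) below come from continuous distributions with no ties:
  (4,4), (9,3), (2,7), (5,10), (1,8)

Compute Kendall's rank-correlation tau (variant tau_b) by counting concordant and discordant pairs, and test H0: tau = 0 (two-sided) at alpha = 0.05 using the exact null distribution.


Step 1: Enumerate the 10 unordered pairs (i,j) with i<j and classify each by sign(x_j-x_i) * sign(y_j-y_i).
  (1,2):dx=+5,dy=-1->D; (1,3):dx=-2,dy=+3->D; (1,4):dx=+1,dy=+6->C; (1,5):dx=-3,dy=+4->D
  (2,3):dx=-7,dy=+4->D; (2,4):dx=-4,dy=+7->D; (2,5):dx=-8,dy=+5->D; (3,4):dx=+3,dy=+3->C
  (3,5):dx=-1,dy=+1->D; (4,5):dx=-4,dy=-2->C
Step 2: C = 3, D = 7, total pairs = 10.
Step 3: tau = (C - D)/(n(n-1)/2) = (3 - 7)/10 = -0.400000.
Step 4: Exact two-sided p-value (enumerate n! = 120 permutations of y under H0): p = 0.483333.
Step 5: alpha = 0.05. fail to reject H0.

tau_b = -0.4000 (C=3, D=7), p = 0.483333, fail to reject H0.


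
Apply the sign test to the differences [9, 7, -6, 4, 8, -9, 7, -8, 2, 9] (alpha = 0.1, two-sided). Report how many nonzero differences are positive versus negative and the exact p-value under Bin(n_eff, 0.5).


Step 1: Discard zero differences. Original n = 10; n_eff = number of nonzero differences = 10.
Nonzero differences (with sign): +9, +7, -6, +4, +8, -9, +7, -8, +2, +9
Step 2: Count signs: positive = 7, negative = 3.
Step 3: Under H0: P(positive) = 0.5, so the number of positives S ~ Bin(10, 0.5).
Step 4: Two-sided exact p-value = sum of Bin(10,0.5) probabilities at or below the observed probability = 0.343750.
Step 5: alpha = 0.1. fail to reject H0.

n_eff = 10, pos = 7, neg = 3, p = 0.343750, fail to reject H0.


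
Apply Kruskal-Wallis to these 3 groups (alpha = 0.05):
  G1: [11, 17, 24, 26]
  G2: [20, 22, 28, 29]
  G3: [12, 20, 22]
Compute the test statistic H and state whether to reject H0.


Step 1: Combine all N = 11 observations and assign midranks.
sorted (value, group, rank): (11,G1,1), (12,G3,2), (17,G1,3), (20,G2,4.5), (20,G3,4.5), (22,G2,6.5), (22,G3,6.5), (24,G1,8), (26,G1,9), (28,G2,10), (29,G2,11)
Step 2: Sum ranks within each group.
R_1 = 21 (n_1 = 4)
R_2 = 32 (n_2 = 4)
R_3 = 13 (n_3 = 3)
Step 3: H = 12/(N(N+1)) * sum(R_i^2/n_i) - 3(N+1)
     = 12/(11*12) * (21^2/4 + 32^2/4 + 13^2/3) - 3*12
     = 0.090909 * 422.583 - 36
     = 2.416667.
Step 4: Ties present; correction factor C = 1 - 12/(11^3 - 11) = 0.990909. Corrected H = 2.416667 / 0.990909 = 2.438838.
Step 5: Under H0, H ~ chi^2(2); p-value = 0.295402.
Step 6: alpha = 0.05. fail to reject H0.

H = 2.4388, df = 2, p = 0.295402, fail to reject H0.


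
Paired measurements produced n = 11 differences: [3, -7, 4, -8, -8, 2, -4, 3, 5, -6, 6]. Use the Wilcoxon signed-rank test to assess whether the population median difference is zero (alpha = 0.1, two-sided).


Step 1: Drop any zero differences (none here) and take |d_i|.
|d| = [3, 7, 4, 8, 8, 2, 4, 3, 5, 6, 6]
Step 2: Midrank |d_i| (ties get averaged ranks).
ranks: |3|->2.5, |7|->9, |4|->4.5, |8|->10.5, |8|->10.5, |2|->1, |4|->4.5, |3|->2.5, |5|->6, |6|->7.5, |6|->7.5
Step 3: Attach original signs; sum ranks with positive sign and with negative sign.
W+ = 2.5 + 4.5 + 1 + 2.5 + 6 + 7.5 = 24
W- = 9 + 10.5 + 10.5 + 4.5 + 7.5 = 42
(Check: W+ + W- = 66 should equal n(n+1)/2 = 66.)
Step 4: Test statistic W = min(W+, W-) = 24.
Step 5: Ties in |d|, so use the tie-corrected normal approximation.
        E[W] = n(n+1)/4 = 11*12/4 = 33.
        Tie groups: |d|=3 (t=2), |d|=4 (t=2), |d|=6 (t=2), |d|=8 (t=2); sum(t^3 - t) = 24.
        Var[W] = n(n+1)(2n+1)/24 - sum(t^3-t)/48 = 3036/24 - 24/48 = 126.
        z = (W - E[W]) / sqrt(Var[W]) = (24 - 33) / 11.2250 = -0.8018.
        Two-sided p = 2*Phi(z) = 0.422678.
Step 6: alpha = 0.1. fail to reject H0.

W+ = 24, W- = 42, W = min = 24, p = 0.422678, fail to reject H0.


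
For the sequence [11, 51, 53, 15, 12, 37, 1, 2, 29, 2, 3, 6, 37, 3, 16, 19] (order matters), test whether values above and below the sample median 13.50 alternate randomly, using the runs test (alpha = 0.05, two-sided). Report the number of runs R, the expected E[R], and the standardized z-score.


Step 1: Compute median = 13.50; label A = above, B = below.
Labels in order: BAAABABBABBBABAA  (n_A = 8, n_B = 8)
Step 2: Count runs R = 10.
Step 3: Under H0 (random ordering), E[R] = 2*n_A*n_B/(n_A+n_B) + 1 = 2*8*8/16 + 1 = 9.0000.
        Var[R] = 2*n_A*n_B*(2*n_A*n_B - n_A - n_B) / ((n_A+n_B)^2 * (n_A+n_B-1)) = 14336/3840 = 3.7333.
        SD[R] = 1.9322.
Step 4: Continuity-corrected z = (R - 0.5 - E[R]) / SD[R] = (10 - 0.5 - 9.0000) / 1.9322 = 0.2588.
Step 5: Two-sided p-value via normal approximation = 2*(1 - Phi(|z|)) = 0.795809.
Step 6: alpha = 0.05. fail to reject H0.

R = 10, z = 0.2588, p = 0.795809, fail to reject H0.


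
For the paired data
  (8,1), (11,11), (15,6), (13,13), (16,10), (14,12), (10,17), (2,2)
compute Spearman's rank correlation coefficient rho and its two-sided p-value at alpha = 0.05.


Step 1: Rank x and y separately (midranks; no ties here).
rank(x): 8->2, 11->4, 15->7, 13->5, 16->8, 14->6, 10->3, 2->1
rank(y): 1->1, 11->5, 6->3, 13->7, 10->4, 12->6, 17->8, 2->2
Step 2: d_i = R_x(i) - R_y(i); compute d_i^2.
  (2-1)^2=1, (4-5)^2=1, (7-3)^2=16, (5-7)^2=4, (8-4)^2=16, (6-6)^2=0, (3-8)^2=25, (1-2)^2=1
sum(d^2) = 64.
Step 3: rho = 1 - 6*64 / (8*(8^2 - 1)) = 1 - 384/504 = 0.238095.
Step 4: Under H0, t = rho * sqrt((n-2)/(1-rho^2)) = 0.6005 ~ t(6).
Step 5: Two-sided p-value from the t-distribution with 6 df = 0.570156.
Step 6: alpha = 0.05. fail to reject H0.

rho = 0.2381, p = 0.570156, fail to reject H0 at alpha = 0.05.
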